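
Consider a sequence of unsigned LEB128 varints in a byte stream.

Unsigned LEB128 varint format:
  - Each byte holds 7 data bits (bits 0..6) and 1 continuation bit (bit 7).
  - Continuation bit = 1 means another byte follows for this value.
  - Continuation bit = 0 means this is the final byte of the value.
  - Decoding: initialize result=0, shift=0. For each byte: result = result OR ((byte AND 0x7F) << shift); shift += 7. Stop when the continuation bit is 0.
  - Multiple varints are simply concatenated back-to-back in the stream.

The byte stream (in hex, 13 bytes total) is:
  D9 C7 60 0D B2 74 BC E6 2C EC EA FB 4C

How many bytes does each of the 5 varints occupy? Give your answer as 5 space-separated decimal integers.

Answer: 3 1 2 3 4

Derivation:
  byte[0]=0xD9 cont=1 payload=0x59=89: acc |= 89<<0 -> acc=89 shift=7
  byte[1]=0xC7 cont=1 payload=0x47=71: acc |= 71<<7 -> acc=9177 shift=14
  byte[2]=0x60 cont=0 payload=0x60=96: acc |= 96<<14 -> acc=1582041 shift=21 [end]
Varint 1: bytes[0:3] = D9 C7 60 -> value 1582041 (3 byte(s))
  byte[3]=0x0D cont=0 payload=0x0D=13: acc |= 13<<0 -> acc=13 shift=7 [end]
Varint 2: bytes[3:4] = 0D -> value 13 (1 byte(s))
  byte[4]=0xB2 cont=1 payload=0x32=50: acc |= 50<<0 -> acc=50 shift=7
  byte[5]=0x74 cont=0 payload=0x74=116: acc |= 116<<7 -> acc=14898 shift=14 [end]
Varint 3: bytes[4:6] = B2 74 -> value 14898 (2 byte(s))
  byte[6]=0xBC cont=1 payload=0x3C=60: acc |= 60<<0 -> acc=60 shift=7
  byte[7]=0xE6 cont=1 payload=0x66=102: acc |= 102<<7 -> acc=13116 shift=14
  byte[8]=0x2C cont=0 payload=0x2C=44: acc |= 44<<14 -> acc=734012 shift=21 [end]
Varint 4: bytes[6:9] = BC E6 2C -> value 734012 (3 byte(s))
  byte[9]=0xEC cont=1 payload=0x6C=108: acc |= 108<<0 -> acc=108 shift=7
  byte[10]=0xEA cont=1 payload=0x6A=106: acc |= 106<<7 -> acc=13676 shift=14
  byte[11]=0xFB cont=1 payload=0x7B=123: acc |= 123<<14 -> acc=2028908 shift=21
  byte[12]=0x4C cont=0 payload=0x4C=76: acc |= 76<<21 -> acc=161412460 shift=28 [end]
Varint 5: bytes[9:13] = EC EA FB 4C -> value 161412460 (4 byte(s))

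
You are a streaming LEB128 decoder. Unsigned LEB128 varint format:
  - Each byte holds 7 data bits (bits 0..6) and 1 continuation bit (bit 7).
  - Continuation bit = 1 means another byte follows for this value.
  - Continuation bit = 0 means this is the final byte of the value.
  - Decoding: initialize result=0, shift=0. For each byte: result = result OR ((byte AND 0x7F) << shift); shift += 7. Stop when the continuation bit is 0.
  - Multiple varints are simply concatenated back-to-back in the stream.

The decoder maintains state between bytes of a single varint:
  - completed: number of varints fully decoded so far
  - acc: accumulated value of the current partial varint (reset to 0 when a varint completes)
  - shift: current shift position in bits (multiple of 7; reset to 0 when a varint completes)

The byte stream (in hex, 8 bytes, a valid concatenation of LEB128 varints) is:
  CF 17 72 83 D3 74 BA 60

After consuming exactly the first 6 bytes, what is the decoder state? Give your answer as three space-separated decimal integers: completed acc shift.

Answer: 3 0 0

Derivation:
byte[0]=0xCF cont=1 payload=0x4F: acc |= 79<<0 -> completed=0 acc=79 shift=7
byte[1]=0x17 cont=0 payload=0x17: varint #1 complete (value=3023); reset -> completed=1 acc=0 shift=0
byte[2]=0x72 cont=0 payload=0x72: varint #2 complete (value=114); reset -> completed=2 acc=0 shift=0
byte[3]=0x83 cont=1 payload=0x03: acc |= 3<<0 -> completed=2 acc=3 shift=7
byte[4]=0xD3 cont=1 payload=0x53: acc |= 83<<7 -> completed=2 acc=10627 shift=14
byte[5]=0x74 cont=0 payload=0x74: varint #3 complete (value=1911171); reset -> completed=3 acc=0 shift=0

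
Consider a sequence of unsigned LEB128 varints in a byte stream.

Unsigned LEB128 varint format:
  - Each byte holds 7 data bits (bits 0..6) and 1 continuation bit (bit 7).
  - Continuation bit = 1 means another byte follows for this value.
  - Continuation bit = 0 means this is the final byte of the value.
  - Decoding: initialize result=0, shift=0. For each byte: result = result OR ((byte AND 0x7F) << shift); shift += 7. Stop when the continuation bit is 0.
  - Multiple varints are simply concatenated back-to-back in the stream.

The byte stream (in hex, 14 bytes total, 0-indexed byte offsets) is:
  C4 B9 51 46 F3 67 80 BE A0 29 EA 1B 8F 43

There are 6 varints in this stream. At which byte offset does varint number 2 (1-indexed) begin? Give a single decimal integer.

Answer: 3

Derivation:
  byte[0]=0xC4 cont=1 payload=0x44=68: acc |= 68<<0 -> acc=68 shift=7
  byte[1]=0xB9 cont=1 payload=0x39=57: acc |= 57<<7 -> acc=7364 shift=14
  byte[2]=0x51 cont=0 payload=0x51=81: acc |= 81<<14 -> acc=1334468 shift=21 [end]
Varint 1: bytes[0:3] = C4 B9 51 -> value 1334468 (3 byte(s))
  byte[3]=0x46 cont=0 payload=0x46=70: acc |= 70<<0 -> acc=70 shift=7 [end]
Varint 2: bytes[3:4] = 46 -> value 70 (1 byte(s))
  byte[4]=0xF3 cont=1 payload=0x73=115: acc |= 115<<0 -> acc=115 shift=7
  byte[5]=0x67 cont=0 payload=0x67=103: acc |= 103<<7 -> acc=13299 shift=14 [end]
Varint 3: bytes[4:6] = F3 67 -> value 13299 (2 byte(s))
  byte[6]=0x80 cont=1 payload=0x00=0: acc |= 0<<0 -> acc=0 shift=7
  byte[7]=0xBE cont=1 payload=0x3E=62: acc |= 62<<7 -> acc=7936 shift=14
  byte[8]=0xA0 cont=1 payload=0x20=32: acc |= 32<<14 -> acc=532224 shift=21
  byte[9]=0x29 cont=0 payload=0x29=41: acc |= 41<<21 -> acc=86515456 shift=28 [end]
Varint 4: bytes[6:10] = 80 BE A0 29 -> value 86515456 (4 byte(s))
  byte[10]=0xEA cont=1 payload=0x6A=106: acc |= 106<<0 -> acc=106 shift=7
  byte[11]=0x1B cont=0 payload=0x1B=27: acc |= 27<<7 -> acc=3562 shift=14 [end]
Varint 5: bytes[10:12] = EA 1B -> value 3562 (2 byte(s))
  byte[12]=0x8F cont=1 payload=0x0F=15: acc |= 15<<0 -> acc=15 shift=7
  byte[13]=0x43 cont=0 payload=0x43=67: acc |= 67<<7 -> acc=8591 shift=14 [end]
Varint 6: bytes[12:14] = 8F 43 -> value 8591 (2 byte(s))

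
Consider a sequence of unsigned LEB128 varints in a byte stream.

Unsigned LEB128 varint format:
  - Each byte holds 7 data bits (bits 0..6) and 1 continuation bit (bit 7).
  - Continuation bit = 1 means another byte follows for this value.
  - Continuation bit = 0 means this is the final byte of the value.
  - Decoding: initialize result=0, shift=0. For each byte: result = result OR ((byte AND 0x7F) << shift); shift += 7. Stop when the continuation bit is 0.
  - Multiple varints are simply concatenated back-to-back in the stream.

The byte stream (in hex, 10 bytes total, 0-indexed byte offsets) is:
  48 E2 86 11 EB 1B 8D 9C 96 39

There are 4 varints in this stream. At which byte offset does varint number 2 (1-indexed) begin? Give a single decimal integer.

Answer: 1

Derivation:
  byte[0]=0x48 cont=0 payload=0x48=72: acc |= 72<<0 -> acc=72 shift=7 [end]
Varint 1: bytes[0:1] = 48 -> value 72 (1 byte(s))
  byte[1]=0xE2 cont=1 payload=0x62=98: acc |= 98<<0 -> acc=98 shift=7
  byte[2]=0x86 cont=1 payload=0x06=6: acc |= 6<<7 -> acc=866 shift=14
  byte[3]=0x11 cont=0 payload=0x11=17: acc |= 17<<14 -> acc=279394 shift=21 [end]
Varint 2: bytes[1:4] = E2 86 11 -> value 279394 (3 byte(s))
  byte[4]=0xEB cont=1 payload=0x6B=107: acc |= 107<<0 -> acc=107 shift=7
  byte[5]=0x1B cont=0 payload=0x1B=27: acc |= 27<<7 -> acc=3563 shift=14 [end]
Varint 3: bytes[4:6] = EB 1B -> value 3563 (2 byte(s))
  byte[6]=0x8D cont=1 payload=0x0D=13: acc |= 13<<0 -> acc=13 shift=7
  byte[7]=0x9C cont=1 payload=0x1C=28: acc |= 28<<7 -> acc=3597 shift=14
  byte[8]=0x96 cont=1 payload=0x16=22: acc |= 22<<14 -> acc=364045 shift=21
  byte[9]=0x39 cont=0 payload=0x39=57: acc |= 57<<21 -> acc=119901709 shift=28 [end]
Varint 4: bytes[6:10] = 8D 9C 96 39 -> value 119901709 (4 byte(s))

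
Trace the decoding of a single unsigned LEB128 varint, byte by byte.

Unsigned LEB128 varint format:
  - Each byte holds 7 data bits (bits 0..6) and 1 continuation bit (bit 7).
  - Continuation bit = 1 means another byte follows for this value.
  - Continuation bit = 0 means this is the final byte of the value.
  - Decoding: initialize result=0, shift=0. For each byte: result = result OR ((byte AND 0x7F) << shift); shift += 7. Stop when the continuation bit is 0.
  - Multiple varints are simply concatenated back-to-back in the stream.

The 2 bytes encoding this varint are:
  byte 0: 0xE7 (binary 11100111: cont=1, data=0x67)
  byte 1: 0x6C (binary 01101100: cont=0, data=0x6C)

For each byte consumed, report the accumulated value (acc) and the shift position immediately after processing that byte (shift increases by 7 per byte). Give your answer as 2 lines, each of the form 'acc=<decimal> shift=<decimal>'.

Answer: acc=103 shift=7
acc=13927 shift=14

Derivation:
byte 0=0xE7: payload=0x67=103, contrib = 103<<0 = 103; acc -> 103, shift -> 7
byte 1=0x6C: payload=0x6C=108, contrib = 108<<7 = 13824; acc -> 13927, shift -> 14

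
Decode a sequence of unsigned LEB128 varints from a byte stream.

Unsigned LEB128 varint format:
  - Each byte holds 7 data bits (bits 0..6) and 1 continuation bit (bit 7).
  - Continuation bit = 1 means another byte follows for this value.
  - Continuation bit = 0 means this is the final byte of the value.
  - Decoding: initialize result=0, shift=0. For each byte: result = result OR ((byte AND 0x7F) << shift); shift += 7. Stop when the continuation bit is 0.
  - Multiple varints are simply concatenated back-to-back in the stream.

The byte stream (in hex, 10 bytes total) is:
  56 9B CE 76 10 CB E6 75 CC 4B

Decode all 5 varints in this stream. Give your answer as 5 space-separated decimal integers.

Answer: 86 1943323 16 1930059 9676

Derivation:
  byte[0]=0x56 cont=0 payload=0x56=86: acc |= 86<<0 -> acc=86 shift=7 [end]
Varint 1: bytes[0:1] = 56 -> value 86 (1 byte(s))
  byte[1]=0x9B cont=1 payload=0x1B=27: acc |= 27<<0 -> acc=27 shift=7
  byte[2]=0xCE cont=1 payload=0x4E=78: acc |= 78<<7 -> acc=10011 shift=14
  byte[3]=0x76 cont=0 payload=0x76=118: acc |= 118<<14 -> acc=1943323 shift=21 [end]
Varint 2: bytes[1:4] = 9B CE 76 -> value 1943323 (3 byte(s))
  byte[4]=0x10 cont=0 payload=0x10=16: acc |= 16<<0 -> acc=16 shift=7 [end]
Varint 3: bytes[4:5] = 10 -> value 16 (1 byte(s))
  byte[5]=0xCB cont=1 payload=0x4B=75: acc |= 75<<0 -> acc=75 shift=7
  byte[6]=0xE6 cont=1 payload=0x66=102: acc |= 102<<7 -> acc=13131 shift=14
  byte[7]=0x75 cont=0 payload=0x75=117: acc |= 117<<14 -> acc=1930059 shift=21 [end]
Varint 4: bytes[5:8] = CB E6 75 -> value 1930059 (3 byte(s))
  byte[8]=0xCC cont=1 payload=0x4C=76: acc |= 76<<0 -> acc=76 shift=7
  byte[9]=0x4B cont=0 payload=0x4B=75: acc |= 75<<7 -> acc=9676 shift=14 [end]
Varint 5: bytes[8:10] = CC 4B -> value 9676 (2 byte(s))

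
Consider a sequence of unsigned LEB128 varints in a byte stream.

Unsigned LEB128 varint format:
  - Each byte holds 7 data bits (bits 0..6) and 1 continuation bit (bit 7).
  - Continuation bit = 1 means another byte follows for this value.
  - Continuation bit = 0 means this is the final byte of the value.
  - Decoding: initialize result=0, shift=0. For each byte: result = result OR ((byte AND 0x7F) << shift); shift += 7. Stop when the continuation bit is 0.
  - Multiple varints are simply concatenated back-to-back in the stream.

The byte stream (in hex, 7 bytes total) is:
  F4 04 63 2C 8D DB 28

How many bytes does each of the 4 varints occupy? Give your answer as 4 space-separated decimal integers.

  byte[0]=0xF4 cont=1 payload=0x74=116: acc |= 116<<0 -> acc=116 shift=7
  byte[1]=0x04 cont=0 payload=0x04=4: acc |= 4<<7 -> acc=628 shift=14 [end]
Varint 1: bytes[0:2] = F4 04 -> value 628 (2 byte(s))
  byte[2]=0x63 cont=0 payload=0x63=99: acc |= 99<<0 -> acc=99 shift=7 [end]
Varint 2: bytes[2:3] = 63 -> value 99 (1 byte(s))
  byte[3]=0x2C cont=0 payload=0x2C=44: acc |= 44<<0 -> acc=44 shift=7 [end]
Varint 3: bytes[3:4] = 2C -> value 44 (1 byte(s))
  byte[4]=0x8D cont=1 payload=0x0D=13: acc |= 13<<0 -> acc=13 shift=7
  byte[5]=0xDB cont=1 payload=0x5B=91: acc |= 91<<7 -> acc=11661 shift=14
  byte[6]=0x28 cont=0 payload=0x28=40: acc |= 40<<14 -> acc=667021 shift=21 [end]
Varint 4: bytes[4:7] = 8D DB 28 -> value 667021 (3 byte(s))

Answer: 2 1 1 3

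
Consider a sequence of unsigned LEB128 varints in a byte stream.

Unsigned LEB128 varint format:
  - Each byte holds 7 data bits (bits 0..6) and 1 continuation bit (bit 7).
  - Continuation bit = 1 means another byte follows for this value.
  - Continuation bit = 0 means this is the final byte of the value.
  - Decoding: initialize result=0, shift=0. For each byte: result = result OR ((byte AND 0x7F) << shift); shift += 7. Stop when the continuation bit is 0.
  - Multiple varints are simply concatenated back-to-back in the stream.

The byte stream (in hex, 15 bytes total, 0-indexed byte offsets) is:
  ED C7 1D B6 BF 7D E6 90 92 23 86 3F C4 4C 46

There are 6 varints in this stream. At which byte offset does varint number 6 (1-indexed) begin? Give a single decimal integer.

Answer: 14

Derivation:
  byte[0]=0xED cont=1 payload=0x6D=109: acc |= 109<<0 -> acc=109 shift=7
  byte[1]=0xC7 cont=1 payload=0x47=71: acc |= 71<<7 -> acc=9197 shift=14
  byte[2]=0x1D cont=0 payload=0x1D=29: acc |= 29<<14 -> acc=484333 shift=21 [end]
Varint 1: bytes[0:3] = ED C7 1D -> value 484333 (3 byte(s))
  byte[3]=0xB6 cont=1 payload=0x36=54: acc |= 54<<0 -> acc=54 shift=7
  byte[4]=0xBF cont=1 payload=0x3F=63: acc |= 63<<7 -> acc=8118 shift=14
  byte[5]=0x7D cont=0 payload=0x7D=125: acc |= 125<<14 -> acc=2056118 shift=21 [end]
Varint 2: bytes[3:6] = B6 BF 7D -> value 2056118 (3 byte(s))
  byte[6]=0xE6 cont=1 payload=0x66=102: acc |= 102<<0 -> acc=102 shift=7
  byte[7]=0x90 cont=1 payload=0x10=16: acc |= 16<<7 -> acc=2150 shift=14
  byte[8]=0x92 cont=1 payload=0x12=18: acc |= 18<<14 -> acc=297062 shift=21
  byte[9]=0x23 cont=0 payload=0x23=35: acc |= 35<<21 -> acc=73697382 shift=28 [end]
Varint 3: bytes[6:10] = E6 90 92 23 -> value 73697382 (4 byte(s))
  byte[10]=0x86 cont=1 payload=0x06=6: acc |= 6<<0 -> acc=6 shift=7
  byte[11]=0x3F cont=0 payload=0x3F=63: acc |= 63<<7 -> acc=8070 shift=14 [end]
Varint 4: bytes[10:12] = 86 3F -> value 8070 (2 byte(s))
  byte[12]=0xC4 cont=1 payload=0x44=68: acc |= 68<<0 -> acc=68 shift=7
  byte[13]=0x4C cont=0 payload=0x4C=76: acc |= 76<<7 -> acc=9796 shift=14 [end]
Varint 5: bytes[12:14] = C4 4C -> value 9796 (2 byte(s))
  byte[14]=0x46 cont=0 payload=0x46=70: acc |= 70<<0 -> acc=70 shift=7 [end]
Varint 6: bytes[14:15] = 46 -> value 70 (1 byte(s))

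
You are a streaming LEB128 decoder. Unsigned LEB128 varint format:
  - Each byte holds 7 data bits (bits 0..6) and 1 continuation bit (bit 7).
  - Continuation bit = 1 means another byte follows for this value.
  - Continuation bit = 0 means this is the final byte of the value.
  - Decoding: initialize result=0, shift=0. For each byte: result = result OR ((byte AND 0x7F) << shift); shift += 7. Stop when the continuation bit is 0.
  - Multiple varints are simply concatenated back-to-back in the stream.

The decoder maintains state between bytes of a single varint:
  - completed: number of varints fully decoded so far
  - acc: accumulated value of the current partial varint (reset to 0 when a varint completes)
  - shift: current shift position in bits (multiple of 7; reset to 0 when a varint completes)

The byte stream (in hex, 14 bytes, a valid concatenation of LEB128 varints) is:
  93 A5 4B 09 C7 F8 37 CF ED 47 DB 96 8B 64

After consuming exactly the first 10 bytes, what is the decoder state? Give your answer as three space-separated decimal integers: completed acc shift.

byte[0]=0x93 cont=1 payload=0x13: acc |= 19<<0 -> completed=0 acc=19 shift=7
byte[1]=0xA5 cont=1 payload=0x25: acc |= 37<<7 -> completed=0 acc=4755 shift=14
byte[2]=0x4B cont=0 payload=0x4B: varint #1 complete (value=1233555); reset -> completed=1 acc=0 shift=0
byte[3]=0x09 cont=0 payload=0x09: varint #2 complete (value=9); reset -> completed=2 acc=0 shift=0
byte[4]=0xC7 cont=1 payload=0x47: acc |= 71<<0 -> completed=2 acc=71 shift=7
byte[5]=0xF8 cont=1 payload=0x78: acc |= 120<<7 -> completed=2 acc=15431 shift=14
byte[6]=0x37 cont=0 payload=0x37: varint #3 complete (value=916551); reset -> completed=3 acc=0 shift=0
byte[7]=0xCF cont=1 payload=0x4F: acc |= 79<<0 -> completed=3 acc=79 shift=7
byte[8]=0xED cont=1 payload=0x6D: acc |= 109<<7 -> completed=3 acc=14031 shift=14
byte[9]=0x47 cont=0 payload=0x47: varint #4 complete (value=1177295); reset -> completed=4 acc=0 shift=0

Answer: 4 0 0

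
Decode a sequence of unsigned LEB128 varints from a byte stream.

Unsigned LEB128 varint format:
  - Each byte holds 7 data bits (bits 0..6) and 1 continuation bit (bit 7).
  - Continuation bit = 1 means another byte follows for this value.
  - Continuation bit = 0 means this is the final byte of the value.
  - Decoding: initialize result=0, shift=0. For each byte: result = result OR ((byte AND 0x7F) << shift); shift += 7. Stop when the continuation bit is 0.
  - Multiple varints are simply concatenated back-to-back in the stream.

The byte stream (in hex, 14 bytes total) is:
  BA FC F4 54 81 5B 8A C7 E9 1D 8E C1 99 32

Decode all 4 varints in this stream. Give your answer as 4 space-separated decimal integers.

  byte[0]=0xBA cont=1 payload=0x3A=58: acc |= 58<<0 -> acc=58 shift=7
  byte[1]=0xFC cont=1 payload=0x7C=124: acc |= 124<<7 -> acc=15930 shift=14
  byte[2]=0xF4 cont=1 payload=0x74=116: acc |= 116<<14 -> acc=1916474 shift=21
  byte[3]=0x54 cont=0 payload=0x54=84: acc |= 84<<21 -> acc=178077242 shift=28 [end]
Varint 1: bytes[0:4] = BA FC F4 54 -> value 178077242 (4 byte(s))
  byte[4]=0x81 cont=1 payload=0x01=1: acc |= 1<<0 -> acc=1 shift=7
  byte[5]=0x5B cont=0 payload=0x5B=91: acc |= 91<<7 -> acc=11649 shift=14 [end]
Varint 2: bytes[4:6] = 81 5B -> value 11649 (2 byte(s))
  byte[6]=0x8A cont=1 payload=0x0A=10: acc |= 10<<0 -> acc=10 shift=7
  byte[7]=0xC7 cont=1 payload=0x47=71: acc |= 71<<7 -> acc=9098 shift=14
  byte[8]=0xE9 cont=1 payload=0x69=105: acc |= 105<<14 -> acc=1729418 shift=21
  byte[9]=0x1D cont=0 payload=0x1D=29: acc |= 29<<21 -> acc=62546826 shift=28 [end]
Varint 3: bytes[6:10] = 8A C7 E9 1D -> value 62546826 (4 byte(s))
  byte[10]=0x8E cont=1 payload=0x0E=14: acc |= 14<<0 -> acc=14 shift=7
  byte[11]=0xC1 cont=1 payload=0x41=65: acc |= 65<<7 -> acc=8334 shift=14
  byte[12]=0x99 cont=1 payload=0x19=25: acc |= 25<<14 -> acc=417934 shift=21
  byte[13]=0x32 cont=0 payload=0x32=50: acc |= 50<<21 -> acc=105275534 shift=28 [end]
Varint 4: bytes[10:14] = 8E C1 99 32 -> value 105275534 (4 byte(s))

Answer: 178077242 11649 62546826 105275534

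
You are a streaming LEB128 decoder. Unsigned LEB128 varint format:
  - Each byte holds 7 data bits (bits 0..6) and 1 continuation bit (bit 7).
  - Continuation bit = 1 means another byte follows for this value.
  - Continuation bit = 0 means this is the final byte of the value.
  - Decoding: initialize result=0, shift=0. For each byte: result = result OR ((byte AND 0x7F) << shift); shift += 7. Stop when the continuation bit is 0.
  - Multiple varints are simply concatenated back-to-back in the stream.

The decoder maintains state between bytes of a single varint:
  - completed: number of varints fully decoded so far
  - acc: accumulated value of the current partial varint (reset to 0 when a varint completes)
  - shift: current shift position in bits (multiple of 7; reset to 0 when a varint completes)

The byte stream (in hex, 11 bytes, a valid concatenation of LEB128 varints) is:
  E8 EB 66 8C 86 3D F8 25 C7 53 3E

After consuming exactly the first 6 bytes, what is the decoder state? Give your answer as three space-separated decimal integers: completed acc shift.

Answer: 2 0 0

Derivation:
byte[0]=0xE8 cont=1 payload=0x68: acc |= 104<<0 -> completed=0 acc=104 shift=7
byte[1]=0xEB cont=1 payload=0x6B: acc |= 107<<7 -> completed=0 acc=13800 shift=14
byte[2]=0x66 cont=0 payload=0x66: varint #1 complete (value=1684968); reset -> completed=1 acc=0 shift=0
byte[3]=0x8C cont=1 payload=0x0C: acc |= 12<<0 -> completed=1 acc=12 shift=7
byte[4]=0x86 cont=1 payload=0x06: acc |= 6<<7 -> completed=1 acc=780 shift=14
byte[5]=0x3D cont=0 payload=0x3D: varint #2 complete (value=1000204); reset -> completed=2 acc=0 shift=0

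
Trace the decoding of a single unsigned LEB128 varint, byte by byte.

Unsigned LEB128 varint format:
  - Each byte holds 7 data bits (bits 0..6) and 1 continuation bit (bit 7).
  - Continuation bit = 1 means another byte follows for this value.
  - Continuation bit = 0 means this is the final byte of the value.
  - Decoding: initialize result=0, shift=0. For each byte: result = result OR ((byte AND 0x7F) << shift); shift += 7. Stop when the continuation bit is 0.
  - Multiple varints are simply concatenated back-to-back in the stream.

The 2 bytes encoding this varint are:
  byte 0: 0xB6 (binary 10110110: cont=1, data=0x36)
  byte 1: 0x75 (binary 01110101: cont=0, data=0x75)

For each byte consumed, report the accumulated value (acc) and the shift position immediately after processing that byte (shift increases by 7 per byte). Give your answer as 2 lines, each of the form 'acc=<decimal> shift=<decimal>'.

byte 0=0xB6: payload=0x36=54, contrib = 54<<0 = 54; acc -> 54, shift -> 7
byte 1=0x75: payload=0x75=117, contrib = 117<<7 = 14976; acc -> 15030, shift -> 14

Answer: acc=54 shift=7
acc=15030 shift=14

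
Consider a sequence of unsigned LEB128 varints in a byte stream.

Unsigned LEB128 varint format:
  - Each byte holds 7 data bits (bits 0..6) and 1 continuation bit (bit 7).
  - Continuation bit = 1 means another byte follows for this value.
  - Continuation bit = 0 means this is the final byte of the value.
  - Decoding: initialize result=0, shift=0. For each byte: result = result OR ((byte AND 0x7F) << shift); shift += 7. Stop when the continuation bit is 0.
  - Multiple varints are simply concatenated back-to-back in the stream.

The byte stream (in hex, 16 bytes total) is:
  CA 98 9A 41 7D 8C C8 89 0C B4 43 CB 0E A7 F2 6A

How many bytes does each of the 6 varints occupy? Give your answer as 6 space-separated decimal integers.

Answer: 4 1 4 2 2 3

Derivation:
  byte[0]=0xCA cont=1 payload=0x4A=74: acc |= 74<<0 -> acc=74 shift=7
  byte[1]=0x98 cont=1 payload=0x18=24: acc |= 24<<7 -> acc=3146 shift=14
  byte[2]=0x9A cont=1 payload=0x1A=26: acc |= 26<<14 -> acc=429130 shift=21
  byte[3]=0x41 cont=0 payload=0x41=65: acc |= 65<<21 -> acc=136744010 shift=28 [end]
Varint 1: bytes[0:4] = CA 98 9A 41 -> value 136744010 (4 byte(s))
  byte[4]=0x7D cont=0 payload=0x7D=125: acc |= 125<<0 -> acc=125 shift=7 [end]
Varint 2: bytes[4:5] = 7D -> value 125 (1 byte(s))
  byte[5]=0x8C cont=1 payload=0x0C=12: acc |= 12<<0 -> acc=12 shift=7
  byte[6]=0xC8 cont=1 payload=0x48=72: acc |= 72<<7 -> acc=9228 shift=14
  byte[7]=0x89 cont=1 payload=0x09=9: acc |= 9<<14 -> acc=156684 shift=21
  byte[8]=0x0C cont=0 payload=0x0C=12: acc |= 12<<21 -> acc=25322508 shift=28 [end]
Varint 3: bytes[5:9] = 8C C8 89 0C -> value 25322508 (4 byte(s))
  byte[9]=0xB4 cont=1 payload=0x34=52: acc |= 52<<0 -> acc=52 shift=7
  byte[10]=0x43 cont=0 payload=0x43=67: acc |= 67<<7 -> acc=8628 shift=14 [end]
Varint 4: bytes[9:11] = B4 43 -> value 8628 (2 byte(s))
  byte[11]=0xCB cont=1 payload=0x4B=75: acc |= 75<<0 -> acc=75 shift=7
  byte[12]=0x0E cont=0 payload=0x0E=14: acc |= 14<<7 -> acc=1867 shift=14 [end]
Varint 5: bytes[11:13] = CB 0E -> value 1867 (2 byte(s))
  byte[13]=0xA7 cont=1 payload=0x27=39: acc |= 39<<0 -> acc=39 shift=7
  byte[14]=0xF2 cont=1 payload=0x72=114: acc |= 114<<7 -> acc=14631 shift=14
  byte[15]=0x6A cont=0 payload=0x6A=106: acc |= 106<<14 -> acc=1751335 shift=21 [end]
Varint 6: bytes[13:16] = A7 F2 6A -> value 1751335 (3 byte(s))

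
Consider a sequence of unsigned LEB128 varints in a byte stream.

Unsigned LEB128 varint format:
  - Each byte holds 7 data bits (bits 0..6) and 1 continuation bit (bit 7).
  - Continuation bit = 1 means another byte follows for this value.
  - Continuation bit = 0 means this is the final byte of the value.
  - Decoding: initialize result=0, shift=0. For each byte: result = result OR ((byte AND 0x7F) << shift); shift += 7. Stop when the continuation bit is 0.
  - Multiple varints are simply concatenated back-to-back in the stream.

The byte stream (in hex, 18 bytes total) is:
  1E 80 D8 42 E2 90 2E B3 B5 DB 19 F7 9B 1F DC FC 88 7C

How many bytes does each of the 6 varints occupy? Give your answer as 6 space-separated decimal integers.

Answer: 1 3 3 4 3 4

Derivation:
  byte[0]=0x1E cont=0 payload=0x1E=30: acc |= 30<<0 -> acc=30 shift=7 [end]
Varint 1: bytes[0:1] = 1E -> value 30 (1 byte(s))
  byte[1]=0x80 cont=1 payload=0x00=0: acc |= 0<<0 -> acc=0 shift=7
  byte[2]=0xD8 cont=1 payload=0x58=88: acc |= 88<<7 -> acc=11264 shift=14
  byte[3]=0x42 cont=0 payload=0x42=66: acc |= 66<<14 -> acc=1092608 shift=21 [end]
Varint 2: bytes[1:4] = 80 D8 42 -> value 1092608 (3 byte(s))
  byte[4]=0xE2 cont=1 payload=0x62=98: acc |= 98<<0 -> acc=98 shift=7
  byte[5]=0x90 cont=1 payload=0x10=16: acc |= 16<<7 -> acc=2146 shift=14
  byte[6]=0x2E cont=0 payload=0x2E=46: acc |= 46<<14 -> acc=755810 shift=21 [end]
Varint 3: bytes[4:7] = E2 90 2E -> value 755810 (3 byte(s))
  byte[7]=0xB3 cont=1 payload=0x33=51: acc |= 51<<0 -> acc=51 shift=7
  byte[8]=0xB5 cont=1 payload=0x35=53: acc |= 53<<7 -> acc=6835 shift=14
  byte[9]=0xDB cont=1 payload=0x5B=91: acc |= 91<<14 -> acc=1497779 shift=21
  byte[10]=0x19 cont=0 payload=0x19=25: acc |= 25<<21 -> acc=53926579 shift=28 [end]
Varint 4: bytes[7:11] = B3 B5 DB 19 -> value 53926579 (4 byte(s))
  byte[11]=0xF7 cont=1 payload=0x77=119: acc |= 119<<0 -> acc=119 shift=7
  byte[12]=0x9B cont=1 payload=0x1B=27: acc |= 27<<7 -> acc=3575 shift=14
  byte[13]=0x1F cont=0 payload=0x1F=31: acc |= 31<<14 -> acc=511479 shift=21 [end]
Varint 5: bytes[11:14] = F7 9B 1F -> value 511479 (3 byte(s))
  byte[14]=0xDC cont=1 payload=0x5C=92: acc |= 92<<0 -> acc=92 shift=7
  byte[15]=0xFC cont=1 payload=0x7C=124: acc |= 124<<7 -> acc=15964 shift=14
  byte[16]=0x88 cont=1 payload=0x08=8: acc |= 8<<14 -> acc=147036 shift=21
  byte[17]=0x7C cont=0 payload=0x7C=124: acc |= 124<<21 -> acc=260193884 shift=28 [end]
Varint 6: bytes[14:18] = DC FC 88 7C -> value 260193884 (4 byte(s))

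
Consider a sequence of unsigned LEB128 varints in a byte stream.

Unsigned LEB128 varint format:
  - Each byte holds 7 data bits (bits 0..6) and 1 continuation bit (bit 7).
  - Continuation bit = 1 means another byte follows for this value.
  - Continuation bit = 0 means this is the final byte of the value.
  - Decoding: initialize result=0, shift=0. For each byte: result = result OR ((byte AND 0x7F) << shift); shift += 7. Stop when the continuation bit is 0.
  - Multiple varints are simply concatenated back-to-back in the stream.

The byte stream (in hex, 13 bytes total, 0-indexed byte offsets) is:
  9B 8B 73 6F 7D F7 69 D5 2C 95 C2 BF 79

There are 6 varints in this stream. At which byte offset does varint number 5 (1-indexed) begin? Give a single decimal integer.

  byte[0]=0x9B cont=1 payload=0x1B=27: acc |= 27<<0 -> acc=27 shift=7
  byte[1]=0x8B cont=1 payload=0x0B=11: acc |= 11<<7 -> acc=1435 shift=14
  byte[2]=0x73 cont=0 payload=0x73=115: acc |= 115<<14 -> acc=1885595 shift=21 [end]
Varint 1: bytes[0:3] = 9B 8B 73 -> value 1885595 (3 byte(s))
  byte[3]=0x6F cont=0 payload=0x6F=111: acc |= 111<<0 -> acc=111 shift=7 [end]
Varint 2: bytes[3:4] = 6F -> value 111 (1 byte(s))
  byte[4]=0x7D cont=0 payload=0x7D=125: acc |= 125<<0 -> acc=125 shift=7 [end]
Varint 3: bytes[4:5] = 7D -> value 125 (1 byte(s))
  byte[5]=0xF7 cont=1 payload=0x77=119: acc |= 119<<0 -> acc=119 shift=7
  byte[6]=0x69 cont=0 payload=0x69=105: acc |= 105<<7 -> acc=13559 shift=14 [end]
Varint 4: bytes[5:7] = F7 69 -> value 13559 (2 byte(s))
  byte[7]=0xD5 cont=1 payload=0x55=85: acc |= 85<<0 -> acc=85 shift=7
  byte[8]=0x2C cont=0 payload=0x2C=44: acc |= 44<<7 -> acc=5717 shift=14 [end]
Varint 5: bytes[7:9] = D5 2C -> value 5717 (2 byte(s))
  byte[9]=0x95 cont=1 payload=0x15=21: acc |= 21<<0 -> acc=21 shift=7
  byte[10]=0xC2 cont=1 payload=0x42=66: acc |= 66<<7 -> acc=8469 shift=14
  byte[11]=0xBF cont=1 payload=0x3F=63: acc |= 63<<14 -> acc=1040661 shift=21
  byte[12]=0x79 cont=0 payload=0x79=121: acc |= 121<<21 -> acc=254796053 shift=28 [end]
Varint 6: bytes[9:13] = 95 C2 BF 79 -> value 254796053 (4 byte(s))

Answer: 7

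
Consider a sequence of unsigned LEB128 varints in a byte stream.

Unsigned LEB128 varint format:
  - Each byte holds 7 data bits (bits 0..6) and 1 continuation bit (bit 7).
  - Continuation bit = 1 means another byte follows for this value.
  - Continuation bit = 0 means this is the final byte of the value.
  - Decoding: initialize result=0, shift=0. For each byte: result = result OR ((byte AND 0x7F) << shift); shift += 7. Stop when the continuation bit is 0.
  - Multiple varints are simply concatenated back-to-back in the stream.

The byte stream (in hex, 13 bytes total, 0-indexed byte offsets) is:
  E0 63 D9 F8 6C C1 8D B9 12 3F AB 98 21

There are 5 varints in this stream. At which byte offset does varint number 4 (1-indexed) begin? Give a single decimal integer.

  byte[0]=0xE0 cont=1 payload=0x60=96: acc |= 96<<0 -> acc=96 shift=7
  byte[1]=0x63 cont=0 payload=0x63=99: acc |= 99<<7 -> acc=12768 shift=14 [end]
Varint 1: bytes[0:2] = E0 63 -> value 12768 (2 byte(s))
  byte[2]=0xD9 cont=1 payload=0x59=89: acc |= 89<<0 -> acc=89 shift=7
  byte[3]=0xF8 cont=1 payload=0x78=120: acc |= 120<<7 -> acc=15449 shift=14
  byte[4]=0x6C cont=0 payload=0x6C=108: acc |= 108<<14 -> acc=1784921 shift=21 [end]
Varint 2: bytes[2:5] = D9 F8 6C -> value 1784921 (3 byte(s))
  byte[5]=0xC1 cont=1 payload=0x41=65: acc |= 65<<0 -> acc=65 shift=7
  byte[6]=0x8D cont=1 payload=0x0D=13: acc |= 13<<7 -> acc=1729 shift=14
  byte[7]=0xB9 cont=1 payload=0x39=57: acc |= 57<<14 -> acc=935617 shift=21
  byte[8]=0x12 cont=0 payload=0x12=18: acc |= 18<<21 -> acc=38684353 shift=28 [end]
Varint 3: bytes[5:9] = C1 8D B9 12 -> value 38684353 (4 byte(s))
  byte[9]=0x3F cont=0 payload=0x3F=63: acc |= 63<<0 -> acc=63 shift=7 [end]
Varint 4: bytes[9:10] = 3F -> value 63 (1 byte(s))
  byte[10]=0xAB cont=1 payload=0x2B=43: acc |= 43<<0 -> acc=43 shift=7
  byte[11]=0x98 cont=1 payload=0x18=24: acc |= 24<<7 -> acc=3115 shift=14
  byte[12]=0x21 cont=0 payload=0x21=33: acc |= 33<<14 -> acc=543787 shift=21 [end]
Varint 5: bytes[10:13] = AB 98 21 -> value 543787 (3 byte(s))

Answer: 9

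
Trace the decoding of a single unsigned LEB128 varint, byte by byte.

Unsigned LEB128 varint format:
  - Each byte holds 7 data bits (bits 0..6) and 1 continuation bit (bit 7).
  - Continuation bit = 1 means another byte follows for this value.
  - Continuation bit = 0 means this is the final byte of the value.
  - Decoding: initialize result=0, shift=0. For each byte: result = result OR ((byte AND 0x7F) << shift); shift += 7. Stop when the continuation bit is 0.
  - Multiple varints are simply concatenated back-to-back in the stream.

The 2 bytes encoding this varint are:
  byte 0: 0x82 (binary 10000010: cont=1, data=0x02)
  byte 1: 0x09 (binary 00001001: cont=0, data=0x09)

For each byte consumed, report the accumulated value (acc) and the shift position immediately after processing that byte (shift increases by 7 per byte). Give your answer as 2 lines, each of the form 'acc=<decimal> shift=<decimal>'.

byte 0=0x82: payload=0x02=2, contrib = 2<<0 = 2; acc -> 2, shift -> 7
byte 1=0x09: payload=0x09=9, contrib = 9<<7 = 1152; acc -> 1154, shift -> 14

Answer: acc=2 shift=7
acc=1154 shift=14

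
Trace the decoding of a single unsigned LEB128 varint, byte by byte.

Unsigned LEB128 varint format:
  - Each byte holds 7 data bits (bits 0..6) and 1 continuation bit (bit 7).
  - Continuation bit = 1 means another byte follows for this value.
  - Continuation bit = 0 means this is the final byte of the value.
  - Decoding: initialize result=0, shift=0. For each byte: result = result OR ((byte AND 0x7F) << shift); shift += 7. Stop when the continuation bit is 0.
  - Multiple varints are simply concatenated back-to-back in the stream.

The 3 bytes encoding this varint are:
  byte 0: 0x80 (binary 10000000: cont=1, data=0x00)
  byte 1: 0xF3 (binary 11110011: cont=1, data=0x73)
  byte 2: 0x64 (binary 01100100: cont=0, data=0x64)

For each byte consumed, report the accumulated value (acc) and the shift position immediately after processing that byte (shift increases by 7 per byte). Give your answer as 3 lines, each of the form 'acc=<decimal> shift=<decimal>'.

Answer: acc=0 shift=7
acc=14720 shift=14
acc=1653120 shift=21

Derivation:
byte 0=0x80: payload=0x00=0, contrib = 0<<0 = 0; acc -> 0, shift -> 7
byte 1=0xF3: payload=0x73=115, contrib = 115<<7 = 14720; acc -> 14720, shift -> 14
byte 2=0x64: payload=0x64=100, contrib = 100<<14 = 1638400; acc -> 1653120, shift -> 21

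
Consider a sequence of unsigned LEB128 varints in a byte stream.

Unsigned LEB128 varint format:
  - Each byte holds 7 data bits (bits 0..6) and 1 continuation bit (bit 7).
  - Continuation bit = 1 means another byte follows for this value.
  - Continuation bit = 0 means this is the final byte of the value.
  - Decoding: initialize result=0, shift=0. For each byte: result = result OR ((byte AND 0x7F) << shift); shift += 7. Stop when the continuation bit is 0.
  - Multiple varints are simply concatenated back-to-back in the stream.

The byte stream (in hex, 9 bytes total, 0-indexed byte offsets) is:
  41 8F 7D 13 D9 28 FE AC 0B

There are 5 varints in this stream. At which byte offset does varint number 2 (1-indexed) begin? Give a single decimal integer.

Answer: 1

Derivation:
  byte[0]=0x41 cont=0 payload=0x41=65: acc |= 65<<0 -> acc=65 shift=7 [end]
Varint 1: bytes[0:1] = 41 -> value 65 (1 byte(s))
  byte[1]=0x8F cont=1 payload=0x0F=15: acc |= 15<<0 -> acc=15 shift=7
  byte[2]=0x7D cont=0 payload=0x7D=125: acc |= 125<<7 -> acc=16015 shift=14 [end]
Varint 2: bytes[1:3] = 8F 7D -> value 16015 (2 byte(s))
  byte[3]=0x13 cont=0 payload=0x13=19: acc |= 19<<0 -> acc=19 shift=7 [end]
Varint 3: bytes[3:4] = 13 -> value 19 (1 byte(s))
  byte[4]=0xD9 cont=1 payload=0x59=89: acc |= 89<<0 -> acc=89 shift=7
  byte[5]=0x28 cont=0 payload=0x28=40: acc |= 40<<7 -> acc=5209 shift=14 [end]
Varint 4: bytes[4:6] = D9 28 -> value 5209 (2 byte(s))
  byte[6]=0xFE cont=1 payload=0x7E=126: acc |= 126<<0 -> acc=126 shift=7
  byte[7]=0xAC cont=1 payload=0x2C=44: acc |= 44<<7 -> acc=5758 shift=14
  byte[8]=0x0B cont=0 payload=0x0B=11: acc |= 11<<14 -> acc=185982 shift=21 [end]
Varint 5: bytes[6:9] = FE AC 0B -> value 185982 (3 byte(s))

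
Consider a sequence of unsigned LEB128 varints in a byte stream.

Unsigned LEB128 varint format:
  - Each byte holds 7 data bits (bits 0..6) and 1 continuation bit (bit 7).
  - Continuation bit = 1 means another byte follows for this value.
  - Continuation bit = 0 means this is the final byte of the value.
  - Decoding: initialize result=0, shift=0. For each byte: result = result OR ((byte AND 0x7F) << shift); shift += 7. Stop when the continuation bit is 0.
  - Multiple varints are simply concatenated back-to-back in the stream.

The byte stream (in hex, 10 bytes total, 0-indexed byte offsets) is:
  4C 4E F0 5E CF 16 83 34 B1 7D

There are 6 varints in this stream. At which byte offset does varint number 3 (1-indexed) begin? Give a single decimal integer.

Answer: 2

Derivation:
  byte[0]=0x4C cont=0 payload=0x4C=76: acc |= 76<<0 -> acc=76 shift=7 [end]
Varint 1: bytes[0:1] = 4C -> value 76 (1 byte(s))
  byte[1]=0x4E cont=0 payload=0x4E=78: acc |= 78<<0 -> acc=78 shift=7 [end]
Varint 2: bytes[1:2] = 4E -> value 78 (1 byte(s))
  byte[2]=0xF0 cont=1 payload=0x70=112: acc |= 112<<0 -> acc=112 shift=7
  byte[3]=0x5E cont=0 payload=0x5E=94: acc |= 94<<7 -> acc=12144 shift=14 [end]
Varint 3: bytes[2:4] = F0 5E -> value 12144 (2 byte(s))
  byte[4]=0xCF cont=1 payload=0x4F=79: acc |= 79<<0 -> acc=79 shift=7
  byte[5]=0x16 cont=0 payload=0x16=22: acc |= 22<<7 -> acc=2895 shift=14 [end]
Varint 4: bytes[4:6] = CF 16 -> value 2895 (2 byte(s))
  byte[6]=0x83 cont=1 payload=0x03=3: acc |= 3<<0 -> acc=3 shift=7
  byte[7]=0x34 cont=0 payload=0x34=52: acc |= 52<<7 -> acc=6659 shift=14 [end]
Varint 5: bytes[6:8] = 83 34 -> value 6659 (2 byte(s))
  byte[8]=0xB1 cont=1 payload=0x31=49: acc |= 49<<0 -> acc=49 shift=7
  byte[9]=0x7D cont=0 payload=0x7D=125: acc |= 125<<7 -> acc=16049 shift=14 [end]
Varint 6: bytes[8:10] = B1 7D -> value 16049 (2 byte(s))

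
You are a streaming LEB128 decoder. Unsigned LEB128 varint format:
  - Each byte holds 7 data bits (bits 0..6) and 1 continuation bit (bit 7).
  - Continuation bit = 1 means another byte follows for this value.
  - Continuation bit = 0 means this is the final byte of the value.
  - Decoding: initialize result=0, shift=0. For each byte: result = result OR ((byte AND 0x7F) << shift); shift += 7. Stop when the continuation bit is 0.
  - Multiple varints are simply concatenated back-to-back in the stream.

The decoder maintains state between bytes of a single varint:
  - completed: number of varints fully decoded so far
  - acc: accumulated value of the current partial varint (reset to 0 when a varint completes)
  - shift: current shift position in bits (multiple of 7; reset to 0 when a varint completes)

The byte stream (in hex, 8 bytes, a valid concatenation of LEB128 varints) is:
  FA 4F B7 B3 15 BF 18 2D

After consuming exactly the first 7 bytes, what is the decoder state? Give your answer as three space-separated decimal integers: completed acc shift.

byte[0]=0xFA cont=1 payload=0x7A: acc |= 122<<0 -> completed=0 acc=122 shift=7
byte[1]=0x4F cont=0 payload=0x4F: varint #1 complete (value=10234); reset -> completed=1 acc=0 shift=0
byte[2]=0xB7 cont=1 payload=0x37: acc |= 55<<0 -> completed=1 acc=55 shift=7
byte[3]=0xB3 cont=1 payload=0x33: acc |= 51<<7 -> completed=1 acc=6583 shift=14
byte[4]=0x15 cont=0 payload=0x15: varint #2 complete (value=350647); reset -> completed=2 acc=0 shift=0
byte[5]=0xBF cont=1 payload=0x3F: acc |= 63<<0 -> completed=2 acc=63 shift=7
byte[6]=0x18 cont=0 payload=0x18: varint #3 complete (value=3135); reset -> completed=3 acc=0 shift=0

Answer: 3 0 0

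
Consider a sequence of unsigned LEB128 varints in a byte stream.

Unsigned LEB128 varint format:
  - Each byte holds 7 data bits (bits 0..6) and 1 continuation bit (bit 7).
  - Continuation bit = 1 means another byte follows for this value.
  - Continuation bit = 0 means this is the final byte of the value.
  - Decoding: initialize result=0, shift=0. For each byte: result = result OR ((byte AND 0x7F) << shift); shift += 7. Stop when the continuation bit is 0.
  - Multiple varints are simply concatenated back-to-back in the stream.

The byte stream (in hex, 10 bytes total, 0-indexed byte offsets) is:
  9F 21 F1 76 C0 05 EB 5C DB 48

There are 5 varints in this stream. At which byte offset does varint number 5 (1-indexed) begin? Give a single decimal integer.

  byte[0]=0x9F cont=1 payload=0x1F=31: acc |= 31<<0 -> acc=31 shift=7
  byte[1]=0x21 cont=0 payload=0x21=33: acc |= 33<<7 -> acc=4255 shift=14 [end]
Varint 1: bytes[0:2] = 9F 21 -> value 4255 (2 byte(s))
  byte[2]=0xF1 cont=1 payload=0x71=113: acc |= 113<<0 -> acc=113 shift=7
  byte[3]=0x76 cont=0 payload=0x76=118: acc |= 118<<7 -> acc=15217 shift=14 [end]
Varint 2: bytes[2:4] = F1 76 -> value 15217 (2 byte(s))
  byte[4]=0xC0 cont=1 payload=0x40=64: acc |= 64<<0 -> acc=64 shift=7
  byte[5]=0x05 cont=0 payload=0x05=5: acc |= 5<<7 -> acc=704 shift=14 [end]
Varint 3: bytes[4:6] = C0 05 -> value 704 (2 byte(s))
  byte[6]=0xEB cont=1 payload=0x6B=107: acc |= 107<<0 -> acc=107 shift=7
  byte[7]=0x5C cont=0 payload=0x5C=92: acc |= 92<<7 -> acc=11883 shift=14 [end]
Varint 4: bytes[6:8] = EB 5C -> value 11883 (2 byte(s))
  byte[8]=0xDB cont=1 payload=0x5B=91: acc |= 91<<0 -> acc=91 shift=7
  byte[9]=0x48 cont=0 payload=0x48=72: acc |= 72<<7 -> acc=9307 shift=14 [end]
Varint 5: bytes[8:10] = DB 48 -> value 9307 (2 byte(s))

Answer: 8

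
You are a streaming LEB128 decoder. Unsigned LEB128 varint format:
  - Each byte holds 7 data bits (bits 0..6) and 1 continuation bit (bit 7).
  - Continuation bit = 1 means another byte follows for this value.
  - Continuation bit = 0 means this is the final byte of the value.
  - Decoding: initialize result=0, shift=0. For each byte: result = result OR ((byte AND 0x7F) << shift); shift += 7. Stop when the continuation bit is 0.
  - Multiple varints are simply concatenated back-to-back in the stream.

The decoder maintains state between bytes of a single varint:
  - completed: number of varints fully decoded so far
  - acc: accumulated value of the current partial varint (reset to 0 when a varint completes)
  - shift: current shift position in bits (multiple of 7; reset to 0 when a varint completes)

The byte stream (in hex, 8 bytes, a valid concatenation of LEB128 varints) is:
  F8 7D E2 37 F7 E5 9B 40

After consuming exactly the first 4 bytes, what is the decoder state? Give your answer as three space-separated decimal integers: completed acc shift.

byte[0]=0xF8 cont=1 payload=0x78: acc |= 120<<0 -> completed=0 acc=120 shift=7
byte[1]=0x7D cont=0 payload=0x7D: varint #1 complete (value=16120); reset -> completed=1 acc=0 shift=0
byte[2]=0xE2 cont=1 payload=0x62: acc |= 98<<0 -> completed=1 acc=98 shift=7
byte[3]=0x37 cont=0 payload=0x37: varint #2 complete (value=7138); reset -> completed=2 acc=0 shift=0

Answer: 2 0 0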